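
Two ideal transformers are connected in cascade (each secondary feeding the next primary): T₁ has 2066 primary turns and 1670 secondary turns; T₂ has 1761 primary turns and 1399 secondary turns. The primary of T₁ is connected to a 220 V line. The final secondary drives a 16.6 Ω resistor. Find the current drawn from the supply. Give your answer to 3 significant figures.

After T₁: V = 220.00 × 1670/2066 = 177.83 V.
After T₂: V = 177.83 × 1399/1761 = 141.28 V.
I_load = 141.28/16.6 = 8.5106 A, so P_out = 141.28 × 8.5106 = 1202.3 W.
All ideal ⇒ P_in = P_out, so I_supply = 1202.3/220 = 5.47 A.

I_supply ≈ 5.47 A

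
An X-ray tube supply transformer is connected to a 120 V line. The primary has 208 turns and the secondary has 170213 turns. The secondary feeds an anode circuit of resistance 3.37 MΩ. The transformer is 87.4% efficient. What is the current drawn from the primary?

I_p ≈ 27.3 A

V_s = 120 × 170213/208 = 98200 V.
I_s = V_s/R = 98200/(3.37×10^6) = 0.029139 A.
P_out = V_s I_s = 98200 × 0.029139 = 2861.5 W.
P_in = P_out/η = 2861.5/0.874 = 3274.0 W.
I_p = P_in/V_p = 3274.0/120 = 27.3 A.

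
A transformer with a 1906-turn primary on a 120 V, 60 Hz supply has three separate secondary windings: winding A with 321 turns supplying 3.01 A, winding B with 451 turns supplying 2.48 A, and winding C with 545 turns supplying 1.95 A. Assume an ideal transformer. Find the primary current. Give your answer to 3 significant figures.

V_A = 120 × 321/1906 = 20.210 V; V_B = 120 × 451/1906 = 28.395 V; V_C = 120 × 545/1906 = 34.313 V.
P_out = V_A I_A + V_B I_B + V_C I_C = 20.210×3.01 + 28.395×2.48 + 34.313×1.95 = 60.832 + 70.418 + 66.910 = 198.16 W.
Ideal ⇒ P_in = P_out, so I_p = P_out/V_p = 198.16/120 = 1.65 A.

I_p ≈ 1.65 A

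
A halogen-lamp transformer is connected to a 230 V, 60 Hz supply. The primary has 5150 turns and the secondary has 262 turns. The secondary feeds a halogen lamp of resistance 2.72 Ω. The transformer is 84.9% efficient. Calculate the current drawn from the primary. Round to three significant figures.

V_s = 230 × 262/5150 = 11.701 V.
I_s = V_s/R = 11.701/2.72 = 4.3018 A.
P_out = V_s I_s = 11.701 × 4.3018 = 50.336 W.
P_in = P_out/η = 50.336/0.849 = 59.288 W.
I_p = P_in/V_p = 59.288/230 = 0.258 A.

I_p ≈ 0.258 A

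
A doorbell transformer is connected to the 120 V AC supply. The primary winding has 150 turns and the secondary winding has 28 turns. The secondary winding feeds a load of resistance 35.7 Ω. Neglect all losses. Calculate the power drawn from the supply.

V_s = V_p × N_s/N_p = 120 × 28/150 = 22.400 V.
I_s = V_s/R = 22.400/35.7 = 0.62745 A.
I_p = I_s × N_s/N_p = 0.62745 × 28/150 = 0.11712 A.
P = V_p I_p = 120 × 0.11712 = 14.1 W.

P ≈ 14.1 W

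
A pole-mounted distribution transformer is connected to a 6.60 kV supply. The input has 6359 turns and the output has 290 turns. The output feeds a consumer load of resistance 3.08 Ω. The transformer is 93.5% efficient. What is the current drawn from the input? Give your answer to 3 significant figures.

I_in ≈ 4.77 A

V_out = 6600 × 290/6359 = 300.99 V.
I_out = V_out/R = 300.99/3.08 = 97.724 A.
P_out = V_out I_out = 300.99 × 97.724 = 29414 W.
P_in = P_out/η = 29414/0.935 = 31459 W.
I_in = P_in/V_in = 31459/6600 = 4.77 A.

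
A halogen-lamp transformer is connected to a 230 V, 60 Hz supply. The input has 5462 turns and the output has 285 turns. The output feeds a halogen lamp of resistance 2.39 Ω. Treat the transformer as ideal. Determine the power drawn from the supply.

P ≈ 60.3 W

V_out = V_in × N_out/N_in = 230 × 285/5462 = 12.001 V.
I_out = V_out/R = 12.001/2.39 = 5.0214 A.
I_in = I_out × N_out/N_in = 5.0214 × 285/5462 = 0.26201 A.
P = V_in I_in = 230 × 0.26201 = 60.3 W.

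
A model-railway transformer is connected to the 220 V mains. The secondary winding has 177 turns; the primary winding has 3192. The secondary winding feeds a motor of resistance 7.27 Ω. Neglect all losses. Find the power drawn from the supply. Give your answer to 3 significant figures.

V_s = V_p × N_s/N_p = 220 × 177/3192 = 12.199 V.
I_s = V_s/R = 12.199/7.27 = 1.6780 A.
I_p = I_s × N_s/N_p = 1.6780 × 177/3192 = 0.093048 A.
P = V_p I_p = 220 × 0.093048 = 20.5 W.

P ≈ 20.5 W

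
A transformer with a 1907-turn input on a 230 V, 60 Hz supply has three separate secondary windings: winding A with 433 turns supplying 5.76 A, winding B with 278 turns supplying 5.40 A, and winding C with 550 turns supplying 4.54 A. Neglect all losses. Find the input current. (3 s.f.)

V_A = 230 × 433/1907 = 52.223 V; V_B = 230 × 278/1907 = 33.529 V; V_C = 230 × 550/1907 = 66.335 V.
P_out = V_A I_A + V_B I_B + V_C I_C = 52.223×5.76 + 33.529×5.40 + 66.335×4.54 = 300.81 + 181.06 + 301.16 = 783.02 W.
Ideal ⇒ P_in = P_out, so I_in = P_out/V_in = 783.02/230 = 3.40 A.

I_in ≈ 3.40 A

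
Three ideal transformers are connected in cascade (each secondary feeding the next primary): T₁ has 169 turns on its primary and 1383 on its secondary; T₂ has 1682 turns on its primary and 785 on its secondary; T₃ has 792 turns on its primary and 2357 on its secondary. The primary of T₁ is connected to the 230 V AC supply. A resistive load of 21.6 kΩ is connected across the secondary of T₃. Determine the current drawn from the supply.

After T₁: V = 230.00 × 1383/169 = 1882.2 V.
After T₂: V = 1882.2 × 785/1682 = 878.43 V.
After T₃: V = 878.43 × 2357/792 = 2614.2 V.
I_load = 2614.2/21600 = 0.12103 A, so P_out = 2614.2 × 0.12103 = 316.39 W.
All ideal ⇒ P_in = P_out, so I_supply = 316.39/230 = 1.38 A.

I_supply ≈ 1.38 A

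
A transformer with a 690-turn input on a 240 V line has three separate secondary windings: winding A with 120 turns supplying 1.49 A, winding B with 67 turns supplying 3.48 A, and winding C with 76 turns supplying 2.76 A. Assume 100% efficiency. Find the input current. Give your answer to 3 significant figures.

V_A = 240 × 120/690 = 41.739 V; V_B = 240 × 67/690 = 23.304 V; V_C = 240 × 76/690 = 26.435 V.
P_out = V_A I_A + V_B I_B + V_C I_C = 41.739×1.49 + 23.304×3.48 + 26.435×2.76 = 62.191 + 81.099 + 72.960 = 216.25 W.
Ideal ⇒ P_in = P_out, so I_in = P_out/V_in = 216.25/240 = 0.901 A.

I_in ≈ 0.901 A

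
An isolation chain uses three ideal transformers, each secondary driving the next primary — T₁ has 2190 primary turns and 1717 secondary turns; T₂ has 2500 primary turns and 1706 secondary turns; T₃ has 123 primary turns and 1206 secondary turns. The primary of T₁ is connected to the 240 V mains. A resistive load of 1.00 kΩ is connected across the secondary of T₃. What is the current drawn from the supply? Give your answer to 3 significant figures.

Secondary of T₁: V = 240.00 × 1717/2190 = 188.16 V.
Secondary of T₂: V = 188.16 × 1706/2500 = 128.40 V.
Secondary of T₃: V = 128.40 × 1206/123 = 1259.0 V.
I_load = 1259.0/1000 = 1.2590 A, so P_out = 1259.0 × 1.2590 = 1585.0 W.
All ideal ⇒ P_in = P_out, so I_supply = 1585.0/240 = 6.60 A.

I_supply ≈ 6.60 A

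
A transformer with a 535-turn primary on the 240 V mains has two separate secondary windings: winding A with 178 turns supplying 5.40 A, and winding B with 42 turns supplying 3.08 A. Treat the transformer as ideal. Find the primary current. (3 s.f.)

I_p ≈ 2.04 A

V_A = 240 × 178/535 = 79.850 V; V_B = 240 × 42/535 = 18.841 V.
P_out = V_A I_A + V_B I_B = 79.850×5.40 + 18.841×3.08 = 431.19 + 58.031 = 489.22 W.
Ideal ⇒ P_in = P_out, so I_p = P_out/V_p = 489.22/240 = 2.04 A.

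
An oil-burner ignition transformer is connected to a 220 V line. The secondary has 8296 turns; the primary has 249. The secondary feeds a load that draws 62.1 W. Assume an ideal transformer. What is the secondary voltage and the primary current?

V_s ≈ 7330 V, I_p ≈ 0.282 A

V_s = V_p × N_s/N_p = 220 × 8296/249 = 7329.8 V.
I_s = P/V_s = 62.1/7329.8 = 0.0084723 A.
I_p = I_s × N_s/N_p = 0.0084723 × 8296/249 = 0.282 A.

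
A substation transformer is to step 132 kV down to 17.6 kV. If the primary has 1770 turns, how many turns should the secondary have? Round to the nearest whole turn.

N_s = 236 turns

N_s/N_p = V_s/V_p, so N_s = 1770 × 17600/132000 = 236.0 ≈ 236 turns.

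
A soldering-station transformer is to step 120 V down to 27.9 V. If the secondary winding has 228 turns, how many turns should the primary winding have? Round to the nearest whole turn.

N_p/N_s = V_p/V_s, so N_p = 228 × 120/27.9 = 980.6 ≈ 981 turns.

N_p = 981 turns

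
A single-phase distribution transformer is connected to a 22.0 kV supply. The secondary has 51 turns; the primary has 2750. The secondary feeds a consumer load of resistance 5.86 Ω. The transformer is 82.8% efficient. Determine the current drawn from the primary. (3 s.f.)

I_p ≈ 1.56 A

V_s = 22000 × 51/2750 = 408.00 V.
I_s = V_s/R = 408.00/5.86 = 69.625 A.
P_out = V_s I_s = 408.00 × 69.625 = 28407 W.
P_in = P_out/η = 28407/0.828 = 34308 W.
I_p = P_in/V_p = 34308/22000 = 1.56 A.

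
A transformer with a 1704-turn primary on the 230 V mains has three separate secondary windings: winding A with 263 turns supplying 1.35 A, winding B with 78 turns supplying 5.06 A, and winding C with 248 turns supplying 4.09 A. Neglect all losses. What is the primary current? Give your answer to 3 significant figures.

V_A = 230 × 263/1704 = 35.499 V; V_B = 230 × 78/1704 = 10.528 V; V_C = 230 × 248/1704 = 33.474 V.
P_out = V_A I_A + V_B I_B + V_C I_C = 35.499×1.35 + 10.528×5.06 + 33.474×4.09 = 47.923 + 53.273 + 136.91 = 238.11 W.
Ideal ⇒ P_in = P_out, so I_p = P_out/V_p = 238.11/230 = 1.04 A.

I_p ≈ 1.04 A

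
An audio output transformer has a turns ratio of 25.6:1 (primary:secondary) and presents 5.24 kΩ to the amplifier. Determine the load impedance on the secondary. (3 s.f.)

Z_s = Z_p/(N_p/N_s)² = 5240/25.6² = 8.00 Ω.

Z_s ≈ 8.00 Ω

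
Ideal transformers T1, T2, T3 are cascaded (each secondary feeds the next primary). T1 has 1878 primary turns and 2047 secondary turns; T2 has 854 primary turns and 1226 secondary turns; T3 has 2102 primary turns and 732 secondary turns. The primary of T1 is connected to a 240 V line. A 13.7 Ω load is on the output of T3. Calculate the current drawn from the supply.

I_supply ≈ 5.20 A

Secondary of T1: V = 240.00 × 2047/1878 = 261.60 V.
Secondary of T2: V = 261.60 × 1226/854 = 375.55 V.
Secondary of T3: V = 375.55 × 732/2102 = 130.78 V.
I_load = 130.78/13.7 = 9.5461 A, so P_out = 130.78 × 9.5461 = 1248.4 W.
All ideal ⇒ P_in = P_out, so I_supply = 1248.4/240 = 5.20 A.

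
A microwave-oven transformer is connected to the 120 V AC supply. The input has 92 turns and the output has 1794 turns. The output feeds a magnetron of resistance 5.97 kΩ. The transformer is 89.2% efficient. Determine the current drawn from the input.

I_in ≈ 8.57 A

V_out = 120 × 1794/92 = 2340.0 V.
I_out = V_out/R = 2340.0/5970 = 0.39196 A.
P_out = V_out I_out = 2340.0 × 0.39196 = 917.19 W.
P_in = P_out/η = 917.19/0.892 = 1028.2 W.
I_in = P_in/V_in = 1028.2/120 = 8.57 A.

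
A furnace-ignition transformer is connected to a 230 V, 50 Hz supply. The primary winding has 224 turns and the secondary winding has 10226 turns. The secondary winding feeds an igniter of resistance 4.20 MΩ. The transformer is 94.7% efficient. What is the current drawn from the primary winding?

I_p ≈ 0.121 A

V_s = 230 × 10226/224 = 10500 V.
I_s = V_s/R = 10500/(4.20×10^6) = 0.0025000 A.
P_out = V_s I_s = 10500 × 0.0025000 = 26.250 W.
P_in = P_out/η = 26.250/0.947 = 27.719 W.
I_p = P_in/V_p = 27.719/230 = 0.121 A.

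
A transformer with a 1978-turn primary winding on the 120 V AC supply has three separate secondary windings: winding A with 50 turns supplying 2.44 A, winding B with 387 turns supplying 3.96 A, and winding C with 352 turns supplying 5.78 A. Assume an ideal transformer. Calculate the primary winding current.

V_A = 120 × 50/1978 = 3.0334 V; V_B = 120 × 387/1978 = 23.478 V; V_C = 120 × 352/1978 = 21.355 V.
P_out = V_A I_A + V_B I_B + V_C I_C = 3.0334×2.44 + 23.478×3.96 + 21.355×5.78 = 7.4014 + 92.974 + 123.43 = 223.81 W.
Ideal ⇒ P_in = P_out, so I_p = P_out/V_p = 223.81/120 = 1.87 A.

I_p ≈ 1.87 A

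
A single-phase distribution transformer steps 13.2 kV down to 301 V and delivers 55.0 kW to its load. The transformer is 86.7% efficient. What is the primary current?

P_in = P_out/η = 55000/0.867 = 63437 W.
I_p = P_in/V_p = 63437/13200 = 4.81 A.

I_p ≈ 4.81 A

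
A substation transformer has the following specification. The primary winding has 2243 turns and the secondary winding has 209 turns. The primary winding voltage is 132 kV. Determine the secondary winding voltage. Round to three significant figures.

V_s ≈ 12300 V

V_s/V_p = N_s/N_p, so V_s = 132000 × 209/2243 = 12300 V.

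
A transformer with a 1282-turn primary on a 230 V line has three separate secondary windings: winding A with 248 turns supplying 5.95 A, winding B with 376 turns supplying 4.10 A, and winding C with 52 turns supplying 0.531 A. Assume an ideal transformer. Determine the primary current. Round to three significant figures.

V_A = 230 × 248/1282 = 44.493 V; V_B = 230 × 376/1282 = 67.457 V; V_C = 230 × 52/1282 = 9.3292 V.
P_out = V_A I_A + V_B I_B + V_C I_C = 44.493×5.95 + 67.457×4.10 + 9.3292×0.531 = 264.73 + 276.57 + 4.9538 = 546.26 W.
Ideal ⇒ P_in = P_out, so I_p = P_out/V_p = 546.26/230 = 2.38 A.

I_p ≈ 2.38 A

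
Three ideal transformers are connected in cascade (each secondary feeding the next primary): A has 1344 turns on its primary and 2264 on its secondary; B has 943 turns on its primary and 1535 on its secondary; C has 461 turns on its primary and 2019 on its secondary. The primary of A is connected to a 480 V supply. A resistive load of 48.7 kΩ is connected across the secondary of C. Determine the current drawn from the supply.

After A: V = 480.00 × 2264/1344 = 808.57 V.
After B: V = 808.57 × 1535/943 = 1316.2 V.
After C: V = 1316.2 × 2019/461 = 5764.4 V.
I_load = 5764.4/48700 = 0.11836 A, so P_out = 5764.4 × 0.11836 = 682.29 W.
All ideal ⇒ P_in = P_out, so I_supply = 682.29/480 = 1.42 A.

I_supply ≈ 1.42 A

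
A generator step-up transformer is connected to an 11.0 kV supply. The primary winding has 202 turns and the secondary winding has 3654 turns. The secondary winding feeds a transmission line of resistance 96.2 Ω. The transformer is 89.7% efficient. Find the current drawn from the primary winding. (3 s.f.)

V_s = 11000 × 3654/202 = 198980 V.
I_s = V_s/R = 198980/96.2 = 2068.4 A.
P_out = V_s I_s = 198980 × 2068.4 = 4.1157×10^8 W.
P_in = P_out/η = 4.1157×10^8/0.897 = 4.5883×10^8 W.
I_p = P_in/V_p = 4.5883×10^8/11000 = 41700 A.

I_p ≈ 41700 A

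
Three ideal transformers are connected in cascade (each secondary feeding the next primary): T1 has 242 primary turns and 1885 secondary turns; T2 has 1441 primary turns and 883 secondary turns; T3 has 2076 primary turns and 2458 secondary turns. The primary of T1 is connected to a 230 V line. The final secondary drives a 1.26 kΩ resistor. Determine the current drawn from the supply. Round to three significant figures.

I_supply ≈ 5.83 A

Secondary of T1: V = 230.00 × 1885/242 = 1791.5 V.
Secondary of T2: V = 1791.5 × 883/1441 = 1097.8 V.
Secondary of T3: V = 1097.8 × 2458/2076 = 1299.8 V.
I_load = 1299.8/1260 = 1.0316 A, so P_out = 1299.8 × 1.0316 = 1340.8 W.
All ideal ⇒ P_in = P_out, so I_supply = 1340.8/230 = 5.83 A.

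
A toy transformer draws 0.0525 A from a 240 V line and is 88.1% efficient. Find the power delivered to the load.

P_in = V_in I_in = 240 × 0.0525 = 12.600 W.
P_out = η P_in = 0.881 × 12.600 = 11.1 W.

P_out ≈ 11.1 W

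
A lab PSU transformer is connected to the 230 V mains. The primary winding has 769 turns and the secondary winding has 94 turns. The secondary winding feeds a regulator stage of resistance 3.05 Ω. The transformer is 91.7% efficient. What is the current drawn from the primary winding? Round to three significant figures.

I_p ≈ 1.23 A

V_s = 230 × 94/769 = 28.114 V.
I_s = V_s/R = 28.114/3.05 = 9.2178 A.
P_out = V_s I_s = 28.114 × 9.2178 = 259.15 W.
P_in = P_out/η = 259.15/0.917 = 282.61 W.
I_p = P_in/V_p = 282.61/230 = 1.23 A.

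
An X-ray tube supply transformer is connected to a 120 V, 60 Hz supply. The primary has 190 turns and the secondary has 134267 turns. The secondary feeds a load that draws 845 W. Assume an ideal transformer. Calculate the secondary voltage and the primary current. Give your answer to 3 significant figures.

V_s ≈ 84800 V, I_p ≈ 7.04 A

V_s = V_p × N_s/N_p = 120 × 134267/190 = 84800 V.
I_s = P/V_s = 845/84800 = 0.0099646 A.
I_p = I_s × N_s/N_p = 0.0099646 × 134267/190 = 7.04 A.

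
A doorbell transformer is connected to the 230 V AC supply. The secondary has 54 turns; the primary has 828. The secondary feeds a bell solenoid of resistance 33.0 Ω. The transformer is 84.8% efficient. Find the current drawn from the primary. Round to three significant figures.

I_p ≈ 0.0350 A

V_s = 230 × 54/828 = 15.000 V.
I_s = V_s/R = 15.000/33.0 = 0.45455 A.
P_out = V_s I_s = 15.000 × 0.45455 = 6.8182 W.
P_in = P_out/η = 6.8182/0.848 = 8.0403 W.
I_p = P_in/V_p = 8.0403/230 = 0.0350 A.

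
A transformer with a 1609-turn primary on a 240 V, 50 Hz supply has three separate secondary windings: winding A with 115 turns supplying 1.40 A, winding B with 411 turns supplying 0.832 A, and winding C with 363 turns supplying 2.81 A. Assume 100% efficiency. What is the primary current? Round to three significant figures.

V_A = 240 × 115/1609 = 17.154 V; V_B = 240 × 411/1609 = 61.305 V; V_C = 240 × 363/1609 = 54.145 V.
P_out = V_A I_A + V_B I_B + V_C I_C = 17.154×1.40 + 61.305×0.832 + 54.145×2.81 = 24.015 + 51.006 + 152.15 = 227.17 W.
Ideal ⇒ P_in = P_out, so I_p = P_out/V_p = 227.17/240 = 0.947 A.

I_p ≈ 0.947 A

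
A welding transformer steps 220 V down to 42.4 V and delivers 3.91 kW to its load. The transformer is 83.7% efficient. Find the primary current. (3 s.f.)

I_p ≈ 21.2 A

P_in = P_out/η = 3910/0.837 = 4671.4 W.
I_p = P_in/V_p = 4671.4/220 = 21.2 A.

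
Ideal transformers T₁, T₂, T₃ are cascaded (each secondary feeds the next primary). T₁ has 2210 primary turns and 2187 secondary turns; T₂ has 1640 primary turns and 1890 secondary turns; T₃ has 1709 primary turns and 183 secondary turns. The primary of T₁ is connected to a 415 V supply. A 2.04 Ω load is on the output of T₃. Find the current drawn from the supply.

I_supply ≈ 3.03 A

After T₁: V = 415.00 × 2187/2210 = 410.68 V.
After T₂: V = 410.68 × 1890/1640 = 473.28 V.
After T₃: V = 473.28 × 183/1709 = 50.679 V.
I_load = 50.679/2.04 = 24.843 A, so P_out = 50.679 × 24.843 = 1259.0 W.
All ideal ⇒ P_in = P_out, so I_supply = 1259.0/415 = 3.03 A.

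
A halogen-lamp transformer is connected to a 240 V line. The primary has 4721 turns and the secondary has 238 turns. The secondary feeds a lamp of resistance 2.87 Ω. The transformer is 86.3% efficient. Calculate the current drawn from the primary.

V_s = 240 × 238/4721 = 12.099 V.
I_s = V_s/R = 12.099/2.87 = 4.2157 A.
P_out = V_s I_s = 12.099 × 4.2157 = 51.007 W.
P_in = P_out/η = 51.007/0.863 = 59.104 W.
I_p = P_in/V_p = 59.104/240 = 0.246 A.

I_p ≈ 0.246 A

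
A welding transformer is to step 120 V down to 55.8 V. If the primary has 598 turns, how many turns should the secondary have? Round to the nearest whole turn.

N_s = 278 turns

N_s/N_p = V_s/V_p, so N_s = 598 × 55.8/120 = 278.1 ≈ 278 turns.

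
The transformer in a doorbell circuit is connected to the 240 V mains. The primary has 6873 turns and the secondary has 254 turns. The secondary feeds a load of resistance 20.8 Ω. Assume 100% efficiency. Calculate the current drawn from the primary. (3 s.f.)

V_s = V_p × N_s/N_p = 240 × 254/6873 = 8.8695 V.
I_s = V_s/R = 8.8695/20.8 = 0.42642 A.
For an ideal transformer I_p N_p = I_s N_s, so I_p = 0.42642 × 254/6873 = 0.0158 A.

I_p ≈ 0.0158 A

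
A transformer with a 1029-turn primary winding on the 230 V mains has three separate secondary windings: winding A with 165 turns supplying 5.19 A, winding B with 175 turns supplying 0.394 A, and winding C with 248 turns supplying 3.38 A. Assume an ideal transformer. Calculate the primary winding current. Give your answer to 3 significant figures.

I_p ≈ 1.71 A

V_A = 230 × 165/1029 = 36.880 V; V_B = 230 × 175/1029 = 39.116 V; V_C = 230 × 248/1029 = 55.432 V.
P_out = V_A I_A + V_B I_B + V_C I_C = 36.880×5.19 + 39.116×0.394 + 55.432×3.38 = 191.41 + 15.412 + 187.36 = 394.18 W.
Ideal ⇒ P_in = P_out, so I_p = P_out/V_p = 394.18/230 = 1.71 A.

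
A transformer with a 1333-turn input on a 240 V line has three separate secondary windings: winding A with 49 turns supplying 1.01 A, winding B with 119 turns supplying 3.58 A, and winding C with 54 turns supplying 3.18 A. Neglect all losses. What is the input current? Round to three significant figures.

I_in ≈ 0.486 A

V_A = 240 × 49/1333 = 8.8222 V; V_B = 240 × 119/1333 = 21.425 V; V_C = 240 × 54/1333 = 9.7224 V.
P_out = V_A I_A + V_B I_B + V_C I_C = 8.8222×1.01 + 21.425×3.58 + 9.7224×3.18 = 8.9104 + 76.703 + 30.917 = 116.53 W.
Ideal ⇒ P_in = P_out, so I_in = P_out/V_in = 116.53/240 = 0.486 A.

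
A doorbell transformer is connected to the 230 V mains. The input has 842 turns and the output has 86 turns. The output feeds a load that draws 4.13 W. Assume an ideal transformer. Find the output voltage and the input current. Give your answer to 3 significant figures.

V_out = V_in × N_out/N_in = 230 × 86/842 = 23.492 V.
I_out = P/V_out = 4.13/23.492 = 0.17581 A.
I_in = I_out × N_out/N_in = 0.17581 × 86/842 = 0.0180 A.

V_out ≈ 23.5 V, I_in ≈ 0.0180 A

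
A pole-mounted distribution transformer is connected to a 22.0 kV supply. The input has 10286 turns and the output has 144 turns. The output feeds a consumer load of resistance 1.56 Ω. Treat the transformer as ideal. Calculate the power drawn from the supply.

P ≈ 60800 W

V_out = V_in × N_out/N_in = 22000 × 144/10286 = 307.99 V.
I_out = V_out/R = 307.99/1.56 = 197.43 A.
I_in = I_out × N_out/N_in = 197.43 × 144/10286 = 2.7639 A.
P = V_in I_in = 22000 × 2.7639 = 60800 W.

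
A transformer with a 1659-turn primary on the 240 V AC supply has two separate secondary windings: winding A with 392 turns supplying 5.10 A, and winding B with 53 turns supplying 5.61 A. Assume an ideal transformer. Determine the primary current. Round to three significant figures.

I_p ≈ 1.38 A

V_A = 240 × 392/1659 = 56.709 V; V_B = 240 × 53/1659 = 7.6673 V.
P_out = V_A I_A + V_B I_B = 56.709×5.10 + 7.6673×5.61 = 289.22 + 43.013 = 332.23 W.
Ideal ⇒ P_in = P_out, so I_p = P_out/V_p = 332.23/240 = 1.38 A.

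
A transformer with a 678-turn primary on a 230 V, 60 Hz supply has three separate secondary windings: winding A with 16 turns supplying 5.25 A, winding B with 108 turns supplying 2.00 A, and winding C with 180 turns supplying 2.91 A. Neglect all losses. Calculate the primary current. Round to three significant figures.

V_A = 230 × 16/678 = 5.4277 V; V_B = 230 × 108/678 = 36.637 V; V_C = 230 × 180/678 = 61.062 V.
P_out = V_A I_A + V_B I_B + V_C I_C = 5.4277×5.25 + 36.637×2.00 + 61.062×2.91 = 28.496 + 73.274 + 177.69 = 279.46 W.
Ideal ⇒ P_in = P_out, so I_p = P_out/V_p = 279.46/230 = 1.22 A.

I_p ≈ 1.22 A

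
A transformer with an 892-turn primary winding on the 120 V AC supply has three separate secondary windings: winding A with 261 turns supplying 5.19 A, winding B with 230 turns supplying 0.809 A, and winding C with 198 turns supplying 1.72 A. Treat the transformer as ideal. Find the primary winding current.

V_A = 120 × 261/892 = 35.112 V; V_B = 120 × 230/892 = 30.942 V; V_C = 120 × 198/892 = 26.637 V.
P_out = V_A I_A + V_B I_B + V_C I_C = 35.112×5.19 + 30.942×0.809 + 26.637×1.72 = 182.23 + 25.032 + 45.815 = 253.08 W.
Ideal ⇒ P_in = P_out, so I_p = P_out/V_p = 253.08/120 = 2.11 A.

I_p ≈ 2.11 A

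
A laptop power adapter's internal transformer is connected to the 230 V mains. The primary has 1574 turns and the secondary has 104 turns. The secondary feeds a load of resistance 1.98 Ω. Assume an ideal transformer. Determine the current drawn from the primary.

V_s = V_p × N_s/N_p = 230 × 104/1574 = 15.197 V.
I_s = V_s/R = 15.197/1.98 = 7.6752 A.
For an ideal transformer I_p N_p = I_s N_s, so I_p = 7.6752 × 104/1574 = 0.507 A.

I_p ≈ 0.507 A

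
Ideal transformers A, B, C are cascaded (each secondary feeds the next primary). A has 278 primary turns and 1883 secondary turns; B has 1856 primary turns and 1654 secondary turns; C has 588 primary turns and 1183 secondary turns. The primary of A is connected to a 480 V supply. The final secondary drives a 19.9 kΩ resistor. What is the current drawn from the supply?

After A: V = 480.00 × 1883/278 = 3251.2 V.
After B: V = 3251.2 × 1654/1856 = 2897.4 V.
After C: V = 2897.4 × 1183/588 = 5829.2 V.
I_load = 5829.2/19900 = 0.29293 A, so P_out = 5829.2 × 0.29293 = 1707.5 W.
All ideal ⇒ P_in = P_out, so I_supply = 1707.5/480 = 3.56 A.

I_supply ≈ 3.56 A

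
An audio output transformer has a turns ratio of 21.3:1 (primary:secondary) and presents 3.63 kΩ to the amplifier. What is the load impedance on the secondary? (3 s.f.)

Z_s ≈ 8.00 Ω

Z_s = Z_p/(N_p/N_s)² = 3630/21.3² = 8.00 Ω.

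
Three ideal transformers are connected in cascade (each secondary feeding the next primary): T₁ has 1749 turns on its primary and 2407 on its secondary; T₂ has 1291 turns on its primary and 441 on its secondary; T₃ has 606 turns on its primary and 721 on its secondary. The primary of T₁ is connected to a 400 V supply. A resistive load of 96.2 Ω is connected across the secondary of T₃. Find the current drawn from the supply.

Secondary of T₁: V = 400.00 × 2407/1749 = 550.49 V.
Secondary of T₂: V = 550.49 × 441/1291 = 188.04 V.
Secondary of T₃: V = 188.04 × 721/606 = 223.73 V.
I_load = 223.73/96.2 = 2.3257 A, so P_out = 223.73 × 2.3257 = 520.32 W.
All ideal ⇒ P_in = P_out, so I_supply = 520.32/400 = 1.30 A.

I_supply ≈ 1.30 A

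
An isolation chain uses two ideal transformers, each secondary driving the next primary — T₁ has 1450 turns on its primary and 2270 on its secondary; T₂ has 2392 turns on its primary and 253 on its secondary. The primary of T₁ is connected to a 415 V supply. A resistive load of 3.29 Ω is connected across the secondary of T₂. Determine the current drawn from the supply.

After T₁: V = 415.00 × 2270/1450 = 649.69 V.
After T₂: V = 649.69 × 253/2392 = 68.717 V.
I_load = 68.717/3.29 = 20.887 A, so P_out = 68.717 × 20.887 = 1435.3 W.
All ideal ⇒ P_in = P_out, so I_supply = 1435.3/415 = 3.46 A.

I_supply ≈ 3.46 A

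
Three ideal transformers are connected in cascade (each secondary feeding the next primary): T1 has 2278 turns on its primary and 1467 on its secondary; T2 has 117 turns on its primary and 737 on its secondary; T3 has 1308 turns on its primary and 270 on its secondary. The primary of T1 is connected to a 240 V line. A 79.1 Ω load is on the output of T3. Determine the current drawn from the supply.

I_supply ≈ 2.13 A

Secondary of T1: V = 240.00 × 1467/2278 = 154.56 V.
Secondary of T2: V = 154.56 × 737/117 = 973.57 V.
Secondary of T3: V = 973.57 × 270/1308 = 200.97 V.
I_load = 200.97/79.1 = 2.5407 A, so P_out = 200.97 × 2.5407 = 510.59 W.
All ideal ⇒ P_in = P_out, so I_supply = 510.59/240 = 2.13 A.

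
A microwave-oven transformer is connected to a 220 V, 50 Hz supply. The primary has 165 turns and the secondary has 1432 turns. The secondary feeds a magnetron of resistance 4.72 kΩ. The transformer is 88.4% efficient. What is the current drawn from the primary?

I_p ≈ 3.97 A

V_s = 220 × 1432/165 = 1909.3 V.
I_s = V_s/R = 1909.3/4720 = 0.40452 A.
P_out = V_s I_s = 1909.3 × 0.40452 = 772.36 W.
P_in = P_out/η = 772.36/0.884 = 873.71 W.
I_p = P_in/V_p = 873.71/220 = 3.97 A.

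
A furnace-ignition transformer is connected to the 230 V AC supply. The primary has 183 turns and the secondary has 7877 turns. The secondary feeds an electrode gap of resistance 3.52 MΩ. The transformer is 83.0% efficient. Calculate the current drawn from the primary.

I_p ≈ 0.146 A

V_s = 230 × 7877/183 = 9900.1 V.
I_s = V_s/R = 9900.1/(3.52×10^6) = 0.0028125 A.
P_out = V_s I_s = 9900.1 × 0.0028125 = 27.844 W.
P_in = P_out/η = 27.844/0.830 = 33.547 W.
I_p = P_in/V_p = 33.547/230 = 0.146 A.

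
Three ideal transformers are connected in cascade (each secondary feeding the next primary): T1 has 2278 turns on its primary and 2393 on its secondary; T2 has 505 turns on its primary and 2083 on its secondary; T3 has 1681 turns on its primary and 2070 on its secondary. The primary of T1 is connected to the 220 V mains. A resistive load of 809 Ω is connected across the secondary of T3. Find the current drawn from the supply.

After T1: V = 220.00 × 2393/2278 = 231.11 V.
After T2: V = 231.11 × 2083/505 = 953.26 V.
After T3: V = 953.26 × 2070/1681 = 1173.8 V.
I_load = 1173.8/809 = 1.4510 A, so P_out = 1173.8 × 1.4510 = 1703.2 W.
All ideal ⇒ P_in = P_out, so I_supply = 1703.2/220 = 7.74 A.

I_supply ≈ 7.74 A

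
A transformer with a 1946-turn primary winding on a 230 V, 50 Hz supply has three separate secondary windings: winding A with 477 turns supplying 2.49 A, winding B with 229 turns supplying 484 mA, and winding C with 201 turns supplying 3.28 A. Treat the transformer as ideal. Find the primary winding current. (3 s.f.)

V_A = 230 × 477/1946 = 56.377 V; V_B = 230 × 229/1946 = 27.066 V; V_C = 230 × 201/1946 = 23.756 V.
P_out = V_A I_A + V_B I_B + V_C I_C = 56.377×2.49 + 27.066×0.484 + 23.756×3.28 = 140.38 + 13.100 + 77.921 = 231.40 W.
Ideal ⇒ P_in = P_out, so I_p = P_out/V_p = 231.40/230 = 1.01 A.

I_p ≈ 1.01 A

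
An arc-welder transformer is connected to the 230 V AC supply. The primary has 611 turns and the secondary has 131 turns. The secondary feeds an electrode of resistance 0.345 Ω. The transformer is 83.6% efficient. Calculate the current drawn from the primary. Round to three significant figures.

V_s = 230 × 131/611 = 49.313 V.
I_s = V_s/R = 49.313/0.345 = 142.94 A.
P_out = V_s I_s = 49.313 × 142.94 = 7048.5 W.
P_in = P_out/η = 7048.5/0.836 = 8431.2 W.
I_p = P_in/V_p = 8431.2/230 = 36.7 A.

I_p ≈ 36.7 A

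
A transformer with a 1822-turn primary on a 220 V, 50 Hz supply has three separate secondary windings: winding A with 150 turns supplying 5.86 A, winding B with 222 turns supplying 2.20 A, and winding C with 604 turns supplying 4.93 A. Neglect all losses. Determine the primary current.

I_p ≈ 2.38 A

V_A = 220 × 150/1822 = 18.112 V; V_B = 220 × 222/1822 = 26.806 V; V_C = 220 × 604/1822 = 72.931 V.
P_out = V_A I_A + V_B I_B + V_C I_C = 18.112×5.86 + 26.806×2.20 + 72.931×4.93 = 106.14 + 58.973 + 359.55 = 524.66 W.
Ideal ⇒ P_in = P_out, so I_p = P_out/V_p = 524.66/220 = 2.38 A.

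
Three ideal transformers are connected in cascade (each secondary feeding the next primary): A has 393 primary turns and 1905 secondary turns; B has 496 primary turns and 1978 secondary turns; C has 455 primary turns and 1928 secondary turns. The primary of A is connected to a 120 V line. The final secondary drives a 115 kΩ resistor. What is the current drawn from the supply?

I_supply ≈ 7.00 A

Secondary of A: V = 120.00 × 1905/393 = 581.68 V.
Secondary of B: V = 581.68 × 1978/496 = 2319.7 V.
Secondary of C: V = 2319.7 × 1928/455 = 9829.3 V.
I_load = 9829.3/115000 = 0.085472 A, so P_out = 9829.3 × 0.085472 = 840.14 W.
All ideal ⇒ P_in = P_out, so I_supply = 840.14/120 = 7.00 A.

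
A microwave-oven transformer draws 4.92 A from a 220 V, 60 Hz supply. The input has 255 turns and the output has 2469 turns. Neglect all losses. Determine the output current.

I_out ≈ 0.508 A

I_out/I_in = N_in/N_out, so I_out = 4.92 × 255/2469 = 0.508 A.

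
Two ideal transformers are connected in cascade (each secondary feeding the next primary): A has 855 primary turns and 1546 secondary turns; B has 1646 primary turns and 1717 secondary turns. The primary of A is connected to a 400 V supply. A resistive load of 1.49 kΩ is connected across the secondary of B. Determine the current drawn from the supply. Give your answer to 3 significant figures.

I_supply ≈ 0.955 A

After A: V = 400.00 × 1546/855 = 723.27 V.
After B: V = 723.27 × 1717/1646 = 754.47 V.
I_load = 754.47/1490 = 0.50636 A, so P_out = 754.47 × 0.50636 = 382.03 W.
All ideal ⇒ P_in = P_out, so I_supply = 382.03/400 = 0.955 A.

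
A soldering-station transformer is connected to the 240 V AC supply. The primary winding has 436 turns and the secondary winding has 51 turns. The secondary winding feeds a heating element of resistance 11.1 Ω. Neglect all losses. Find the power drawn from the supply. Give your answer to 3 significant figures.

V_s = V_p × N_s/N_p = 240 × 51/436 = 28.073 V.
I_s = V_s/R = 28.073/11.1 = 2.5291 A.
I_p = I_s × N_s/N_p = 2.5291 × 51/436 = 0.29584 A.
P = V_p I_p = 240 × 0.29584 = 71.0 W.

P ≈ 71.0 W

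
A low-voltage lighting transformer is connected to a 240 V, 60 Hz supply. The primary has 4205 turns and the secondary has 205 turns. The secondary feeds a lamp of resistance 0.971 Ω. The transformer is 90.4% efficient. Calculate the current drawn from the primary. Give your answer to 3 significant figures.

I_p ≈ 0.650 A

V_s = 240 × 205/4205 = 11.700 V.
I_s = V_s/R = 11.700/0.971 = 12.050 A.
P_out = V_s I_s = 11.700 × 12.050 = 140.99 W.
P_in = P_out/η = 140.99/0.904 = 155.96 W.
I_p = P_in/V_p = 155.96/240 = 0.650 A.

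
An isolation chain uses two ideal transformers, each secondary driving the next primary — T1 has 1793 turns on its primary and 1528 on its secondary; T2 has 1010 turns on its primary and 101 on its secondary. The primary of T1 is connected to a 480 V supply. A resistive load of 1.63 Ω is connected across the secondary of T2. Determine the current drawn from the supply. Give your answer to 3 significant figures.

After T1: V = 480.00 × 1528/1793 = 409.06 V.
After T2: V = 409.06 × 101/1010 = 40.906 V.
I_load = 40.906/1.63 = 25.096 A, so P_out = 40.906 × 25.096 = 1026.6 W.
All ideal ⇒ P_in = P_out, so I_supply = 1026.6/480 = 2.14 A.

I_supply ≈ 2.14 A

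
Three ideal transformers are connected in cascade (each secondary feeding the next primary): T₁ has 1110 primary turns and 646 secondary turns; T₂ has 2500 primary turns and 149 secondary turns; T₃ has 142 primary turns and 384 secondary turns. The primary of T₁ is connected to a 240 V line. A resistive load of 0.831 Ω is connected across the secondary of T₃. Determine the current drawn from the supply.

Secondary of T₁: V = 240.00 × 646/1110 = 139.68 V.
Secondary of T₂: V = 139.68 × 149/2500 = 8.3247 V.
Secondary of T₃: V = 8.3247 × 384/142 = 22.512 V.
I_load = 22.512/0.831 = 27.090 A, so P_out = 22.512 × 27.090 = 609.84 W.
All ideal ⇒ P_in = P_out, so I_supply = 609.84/240 = 2.54 A.

I_supply ≈ 2.54 A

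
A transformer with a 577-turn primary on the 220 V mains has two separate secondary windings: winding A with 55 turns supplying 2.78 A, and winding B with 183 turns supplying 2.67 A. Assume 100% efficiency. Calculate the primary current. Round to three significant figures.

V_A = 220 × 55/577 = 20.971 V; V_B = 220 × 183/577 = 69.775 V.
P_out = V_A I_A + V_B I_B = 20.971×2.78 + 69.775×2.67 = 58.298 + 186.30 = 244.60 W.
Ideal ⇒ P_in = P_out, so I_p = P_out/V_p = 244.60/220 = 1.11 A.

I_p ≈ 1.11 A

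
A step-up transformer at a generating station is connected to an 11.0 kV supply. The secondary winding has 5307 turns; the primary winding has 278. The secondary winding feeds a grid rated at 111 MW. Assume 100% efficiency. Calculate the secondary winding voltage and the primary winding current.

V_s = V_p × N_s/N_p = 11000 × 5307/278 = 209990 V.
I_s = P/V_s = 1.11×10^8/209990 = 528.60 A.
I_p = I_s × N_s/N_p = 528.60 × 5307/278 = 10100 A.

V_s ≈ 210000 V, I_p ≈ 10100 A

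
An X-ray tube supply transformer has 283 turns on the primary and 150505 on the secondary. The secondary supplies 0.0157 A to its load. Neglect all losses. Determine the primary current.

I_p ≈ 8.35 A

For an ideal transformer I_p/I_s = N_s/N_p, so I_p = 0.0157 × 150505/283 = 8.35 A.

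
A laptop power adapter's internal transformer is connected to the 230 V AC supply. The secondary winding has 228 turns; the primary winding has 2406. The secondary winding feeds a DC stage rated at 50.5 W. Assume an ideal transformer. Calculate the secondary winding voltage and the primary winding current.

V_s = V_p × N_s/N_p = 230 × 228/2406 = 21.796 V.
I_s = P/V_s = 50.5/21.796 = 2.3170 A.
I_p = I_s × N_s/N_p = 2.3170 × 228/2406 = 0.220 A.

V_s ≈ 21.8 V, I_p ≈ 0.220 A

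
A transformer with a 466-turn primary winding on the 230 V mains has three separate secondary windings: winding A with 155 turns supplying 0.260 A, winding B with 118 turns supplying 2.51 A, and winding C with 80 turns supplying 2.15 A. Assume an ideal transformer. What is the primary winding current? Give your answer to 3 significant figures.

V_A = 230 × 155/466 = 76.502 V; V_B = 230 × 118/466 = 58.240 V; V_C = 230 × 80/466 = 39.485 V.
P_out = V_A I_A + V_B I_B + V_C I_C = 76.502×0.260 + 58.240×2.51 + 39.485×2.15 = 19.891 + 146.18 + 84.893 = 250.97 W.
Ideal ⇒ P_in = P_out, so I_p = P_out/V_p = 250.97/230 = 1.09 A.

I_p ≈ 1.09 A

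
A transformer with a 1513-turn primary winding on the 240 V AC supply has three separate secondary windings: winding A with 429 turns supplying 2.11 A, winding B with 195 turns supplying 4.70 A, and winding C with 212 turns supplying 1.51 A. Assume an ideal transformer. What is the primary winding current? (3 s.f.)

V_A = 240 × 429/1513 = 68.050 V; V_B = 240 × 195/1513 = 30.932 V; V_C = 240 × 212/1513 = 33.629 V.
P_out = V_A I_A + V_B I_B + V_C I_C = 68.050×2.11 + 30.932×4.70 + 33.629×1.51 = 143.59 + 145.38 + 50.779 = 339.75 W.
Ideal ⇒ P_in = P_out, so I_p = P_out/V_p = 339.75/240 = 1.42 A.

I_p ≈ 1.42 A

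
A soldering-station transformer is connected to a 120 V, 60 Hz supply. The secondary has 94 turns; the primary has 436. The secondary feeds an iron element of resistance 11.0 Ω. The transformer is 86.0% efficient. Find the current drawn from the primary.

V_s = 120 × 94/436 = 25.872 V.
I_s = V_s/R = 25.872/11.0 = 2.3520 A.
P_out = V_s I_s = 25.872 × 2.3520 = 60.849 W.
P_in = P_out/η = 60.849/0.860 = 70.755 W.
I_p = P_in/V_p = 70.755/120 = 0.590 A.

I_p ≈ 0.590 A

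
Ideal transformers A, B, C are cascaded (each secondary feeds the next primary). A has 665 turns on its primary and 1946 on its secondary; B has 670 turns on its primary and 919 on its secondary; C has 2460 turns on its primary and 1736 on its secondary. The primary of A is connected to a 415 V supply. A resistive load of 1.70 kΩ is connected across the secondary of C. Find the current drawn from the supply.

I_supply ≈ 1.96 A

Secondary of A: V = 415.00 × 1946/665 = 1214.4 V.
Secondary of B: V = 1214.4 × 919/670 = 1665.8 V.
Secondary of C: V = 1665.8 × 1736/2460 = 1175.5 V.
I_load = 1175.5/1700 = 0.69147 A, so P_out = 1175.5 × 0.69147 = 812.83 W.
All ideal ⇒ P_in = P_out, so I_supply = 812.83/415 = 1.96 A.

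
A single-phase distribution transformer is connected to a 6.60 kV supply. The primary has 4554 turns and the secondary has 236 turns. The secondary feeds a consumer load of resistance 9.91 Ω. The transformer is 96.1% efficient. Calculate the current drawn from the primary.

I_p ≈ 1.86 A

V_s = 6600 × 236/4554 = 342.03 V.
I_s = V_s/R = 342.03/9.91 = 34.514 A.
P_out = V_s I_s = 342.03 × 34.514 = 11805 W.
P_in = P_out/η = 11805/0.961 = 12284 W.
I_p = P_in/V_p = 12284/6600 = 1.86 A.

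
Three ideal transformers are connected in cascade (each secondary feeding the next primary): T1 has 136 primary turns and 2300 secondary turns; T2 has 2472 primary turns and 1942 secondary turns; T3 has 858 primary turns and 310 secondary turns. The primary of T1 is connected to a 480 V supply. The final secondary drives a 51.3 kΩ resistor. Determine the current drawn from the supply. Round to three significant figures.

After T1: V = 480.00 × 2300/136 = 8117.6 V.
After T2: V = 8117.6 × 1942/2472 = 6377.2 V.
After T3: V = 6377.2 × 310/858 = 2304.1 V.
I_load = 2304.1/51300 = 0.044915 A, so P_out = 2304.1 × 0.044915 = 103.49 W.
All ideal ⇒ P_in = P_out, so I_supply = 103.49/480 = 0.216 A.

I_supply ≈ 0.216 A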